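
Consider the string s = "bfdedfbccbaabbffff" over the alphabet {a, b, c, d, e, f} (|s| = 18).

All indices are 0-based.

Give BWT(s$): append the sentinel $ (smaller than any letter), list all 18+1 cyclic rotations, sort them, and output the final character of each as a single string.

rank  rotation             last
    0  $bfdedfbccbaabbffff  f
    1  aabbffff$bfdedfbccb  b
    2  abbffff$bfdedfbccba  a
    3  baabbffff$bfdedfbcc  c
    4  bbffff$bfdedfbccbaa  a
    5  bccbaabbffff$bfdedf  f
    6  bfdedfbccbaabbffff$  $
    7  bffff$bfdedfbccbaab  b
    8  cbaabbffff$bfdedfbc  c
    9  ccbaabbffff$bfdedfb  b
   10  dedfbccbaabbffff$bf  f
   11  dfbccbaabbffff$bfde  e
   12  edfbccbaabbffff$bfd  d
   13  f$bfdedfbccbaabbfff  f
   14  fbccbaabbffff$bfded  d
   15  fdedfbccbaabbffff$b  b
   16  ff$bfdedfbccbaabbff  f
   17  fff$bfdedfbccbaabbf  f
   18  ffff$bfdedfbccbaabb  b

fbacaf$bcbfedfdbffb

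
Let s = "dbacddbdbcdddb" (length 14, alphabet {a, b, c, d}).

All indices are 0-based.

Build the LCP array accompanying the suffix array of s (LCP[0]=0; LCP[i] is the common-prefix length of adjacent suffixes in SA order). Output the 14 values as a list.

rank→(start, suffix):
  0 → (2, 'acddbdbcdddb')
  1 → (13, 'b')
  2 → (1, 'bacddbdbcdddb')
  3 → (8, 'bcdddb')
  4 → (6, 'bdbcdddb')
  5 → (3, 'cddbdbcdddb')
  6 → (9, 'cdddb')
  7 → (12, 'db')
  8 → (0, 'dbacddbdbcdddb')
  9 → (7, 'dbcdddb')
  10 → (5, 'dbdbcdddb')
  11 → (11, 'ddb')
  12 → (4, 'ddbdbcdddb')
  13 → (10, 'dddb')

SA = [2, 13, 1, 8, 6, 3, 9, 12, 0, 7, 5, 11, 4, 10]
[i] adj suffixes → lcp
  [1] 2/13 → 0 ('')
  [2] 13/1 → 1 ('b')
  [3] 1/8 → 1 ('b')
  [4] 8/6 → 1 ('b')
  [5] 6/3 → 0 ('')
  [6] 3/9 → 3 ('cdd')
  [7] 9/12 → 0 ('')
  [8] 12/0 → 2 ('db')
  [9] 0/7 → 2 ('db')
  [10] 7/5 → 2 ('db')
  [11] 5/11 → 1 ('d')
  [12] 11/4 → 3 ('ddb')
  [13] 4/10 → 2 ('dd')

[0, 0, 1, 1, 1, 0, 3, 0, 2, 2, 2, 1, 3, 2]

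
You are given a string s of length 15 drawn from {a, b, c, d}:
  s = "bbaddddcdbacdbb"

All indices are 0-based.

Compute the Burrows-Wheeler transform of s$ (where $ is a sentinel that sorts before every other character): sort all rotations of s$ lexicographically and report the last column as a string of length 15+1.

bbbbdbd$daccddda

rank  rotation          last
    0  $bbaddddcdbacdbb  b
    1  acdbb$bbaddddcdb  b
    2  addddcdbacdbb$bb  b
    3  b$bbaddddcdbacdb  b
    4  bacdbb$bbaddddcd  d
    5  baddddcdbacdbb$b  b
    6  bb$bbaddddcdbacd  d
    7  bbaddddcdbacdbb$  $
    8  cdbacdbb$bbadddd  d
    9  cdbb$bbaddddcdba  a
   10  dbacdbb$bbaddddc  c
   11  dbb$bbaddddcdbac  c
   12  dcdbacdbb$bbaddd  d
   13  ddcdbacdbb$bbadd  d
   14  dddcdbacdbb$bbad  d
   15  ddddcdbacdbb$bba  a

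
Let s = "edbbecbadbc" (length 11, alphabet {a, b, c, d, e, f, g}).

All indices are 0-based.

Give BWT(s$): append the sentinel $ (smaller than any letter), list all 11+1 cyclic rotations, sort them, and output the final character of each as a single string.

cbcddbbeeab$

rank  rotation      last
    0  $edbbecbadbc  c
    1  adbc$edbbecb  b
    2  badbc$edbbec  c
    3  bbecbadbc$ed  d
    4  bc$edbbecbad  d
    5  becbadbc$edb  b
    6  c$edbbecbadb  b
    7  cbadbc$edbbe  e
    8  dbbecbadbc$e  e
    9  dbc$edbbecba  a
   10  ecbadbc$edbb  b
   11  edbbecbadbc$  $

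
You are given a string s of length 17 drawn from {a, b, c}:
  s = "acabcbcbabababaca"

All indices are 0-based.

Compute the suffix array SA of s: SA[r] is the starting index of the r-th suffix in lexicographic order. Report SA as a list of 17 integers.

[16, 8, 10, 12, 2, 14, 0, 7, 9, 11, 13, 5, 3, 15, 1, 6, 4]

rank | idx | suffix
   0 |  16 | a
   1 |   8 | abababaca
   2 |  10 | ababaca
   3 |  12 | abaca
   4 |   2 | abcbcbabababaca
   5 |  14 | aca
   6 |   0 | acabcbcbabababaca
   7 |   7 | babababaca
   8 |   9 | bababaca
   9 |  11 | babaca
  10 |  13 | baca
  11 |   5 | bcbabababaca
  12 |   3 | bcbcbabababaca
  13 |  15 | ca
  14 |   1 | cabcbcbabababaca
  15 |   6 | cbabababaca
  16 |   4 | cbcbabababaca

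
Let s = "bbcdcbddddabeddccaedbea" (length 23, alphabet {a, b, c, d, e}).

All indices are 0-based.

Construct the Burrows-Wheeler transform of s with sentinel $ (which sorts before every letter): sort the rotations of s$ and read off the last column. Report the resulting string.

aedc$bcdacddbdecddedbbab

rank  rotation                  last
    0  $bbcdcbddddabeddccaedbea  a
    1  a$bbcdcbddddabeddccaedbe  e
    2  abeddccaedbea$bbcdcbdddd  d
    3  aedbea$bbcdcbddddabeddcc  c
    4  bbcdcbddddabeddccaedbea$  $
    5  bcdcbddddabeddccaedbea$b  b
    6  bddddabeddccaedbea$bbcdc  c
    7  bea$bbcdcbddddabeddccaed  d
    8  beddccaedbea$bbcdcbdddda  a
    9  caedbea$bbcdcbddddabeddc  c
   10  cbddddabeddccaedbea$bbcd  d
   11  ccaedbea$bbcdcbddddabedd  d
   12  cdcbddddabeddccaedbea$bb  b
   13  dabeddccaedbea$bbcdcbddd  d
   14  dbea$bbcdcbddddabeddccae  e
   15  dcbddddabeddccaedbea$bbc  c
   16  dccaedbea$bbcdcbddddabed  d
   17  ddabeddccaedbea$bbcdcbdd  d
   18  ddccaedbea$bbcdcbddddabe  e
   19  dddabeddccaedbea$bbcdcbd  d
   20  ddddabeddccaedbea$bbcdcb  b
   21  ea$bbcdcbddddabeddccaedb  b
   22  edbea$bbcdcbddddabeddcca  a
   23  eddccaedbea$bbcdcbddddab  b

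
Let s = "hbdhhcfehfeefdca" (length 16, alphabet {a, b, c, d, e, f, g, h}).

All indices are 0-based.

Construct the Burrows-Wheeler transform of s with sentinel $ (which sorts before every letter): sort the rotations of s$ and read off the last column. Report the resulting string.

rank  rotation           last
    0  $hbdhhcfehfeefdca  a
    1  a$hbdhhcfehfeefdc  c
    2  bdhhcfehfeefdca$h  h
    3  ca$hbdhhcfehfeefd  d
    4  cfehfeefdca$hbdhh  h
    5  dca$hbdhhcfehfeef  f
    6  dhhcfehfeefdca$hb  b
    7  eefdca$hbdhhcfehf  f
    8  efdca$hbdhhcfehfe  e
    9  ehfeefdca$hbdhhcf  f
   10  fdca$hbdhhcfehfee  e
   11  feefdca$hbdhhcfeh  h
   12  fehfeefdca$hbdhhc  c
   13  hbdhhcfehfeefdca$  $
   14  hcfehfeefdca$hbdh  h
   15  hfeefdca$hbdhhcfe  e
   16  hhcfehfeefdca$hbd  d

achdhfbfefehc$hed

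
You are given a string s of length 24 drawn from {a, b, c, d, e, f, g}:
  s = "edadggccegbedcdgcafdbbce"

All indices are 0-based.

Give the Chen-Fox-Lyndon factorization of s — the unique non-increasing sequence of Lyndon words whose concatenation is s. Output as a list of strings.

["e", "d", "adggccegbedcdgcafdbbce"]

emit factor 1: 'e' (i=0, period=1)
emit factor 2: 'd' (i=1, period=1)
emit factor 3: 'adggccegbedcdgcafdbbce' (i=2, period=22)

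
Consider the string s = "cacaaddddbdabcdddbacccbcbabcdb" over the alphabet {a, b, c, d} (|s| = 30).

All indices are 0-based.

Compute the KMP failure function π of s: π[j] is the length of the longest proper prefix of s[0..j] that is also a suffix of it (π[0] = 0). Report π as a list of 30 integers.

π[0] = 0
j=1 s[j]='a': π[1]=0 (border '')
j=2 s[j]='c': π[2]=1 (border 'c')
j=3 s[j]='a': π[3]=2 (border 'ca')
j=4 s[j]='a': k: 2→0; π[4]=0 (border '')
j=5 s[j]='d': π[5]=0 (border '')
j=6 s[j]='d': π[6]=0 (border '')
j=7 s[j]='d': π[7]=0 (border '')
j=8 s[j]='d': π[8]=0 (border '')
j=9 s[j]='b': π[9]=0 (border '')
j=10 s[j]='d': π[10]=0 (border '')
j=11 s[j]='a': π[11]=0 (border '')
j=12 s[j]='b': π[12]=0 (border '')
j=13 s[j]='c': π[13]=1 (border 'c')
j=14 s[j]='d': k: 1→0; π[14]=0 (border '')
j=15 s[j]='d': π[15]=0 (border '')
j=16 s[j]='d': π[16]=0 (border '')
j=17 s[j]='b': π[17]=0 (border '')
j=18 s[j]='a': π[18]=0 (border '')
j=19 s[j]='c': π[19]=1 (border 'c')
j=20 s[j]='c': k: 1→0; π[20]=1 (border 'c')
j=21 s[j]='c': k: 1→0; π[21]=1 (border 'c')
j=22 s[j]='b': k: 1→0; π[22]=0 (border '')
j=23 s[j]='c': π[23]=1 (border 'c')
j=24 s[j]='b': k: 1→0; π[24]=0 (border '')
j=25 s[j]='a': π[25]=0 (border '')
j=26 s[j]='b': π[26]=0 (border '')
j=27 s[j]='c': π[27]=1 (border 'c')
j=28 s[j]='d': k: 1→0; π[28]=0 (border '')
j=29 s[j]='b': π[29]=0 (border '')

[0, 0, 1, 2, 0, 0, 0, 0, 0, 0, 0, 0, 0, 1, 0, 0, 0, 0, 0, 1, 1, 1, 0, 1, 0, 0, 0, 1, 0, 0]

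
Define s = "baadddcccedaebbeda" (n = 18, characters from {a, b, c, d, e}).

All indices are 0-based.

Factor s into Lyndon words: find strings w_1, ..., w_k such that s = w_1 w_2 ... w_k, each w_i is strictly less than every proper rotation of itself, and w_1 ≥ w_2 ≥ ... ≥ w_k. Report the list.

emit factor 1: 'b' (i=0, period=1)
emit factor 2: 'aadddcccedaebbed' (i=1, period=16)
emit factor 3: 'a' (i=17, period=1)

["b", "aadddcccedaebbed", "a"]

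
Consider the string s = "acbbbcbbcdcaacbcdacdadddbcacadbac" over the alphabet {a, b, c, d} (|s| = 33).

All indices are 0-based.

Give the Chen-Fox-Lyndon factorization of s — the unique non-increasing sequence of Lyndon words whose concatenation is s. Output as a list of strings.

emit factor 1: 'acbbbcbbcdc' (i=0, period=11)
emit factor 2: 'aacbcdacdadddbcacadbac' (i=11, period=22)

["acbbbcbbcdc", "aacbcdacdadddbcacadbac"]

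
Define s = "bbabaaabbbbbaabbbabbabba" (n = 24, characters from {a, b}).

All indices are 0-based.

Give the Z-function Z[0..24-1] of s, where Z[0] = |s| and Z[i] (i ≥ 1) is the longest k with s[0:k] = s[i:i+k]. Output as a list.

Z[0]=24
i=1: i≥r, start 0; Z[1]=1 grow→box=[1,2)
i=2: i≥r, start 0; Z[2]=0
i=3: i≥r, start 0; Z[3]=1 grow→box=[3,4)
i=4: i≥r, start 0; Z[4]=0
i=5: i≥r, start 0; Z[5]=0
i=6: i≥r, start 0; Z[6]=0
i=7: i≥r, start 0; Z[7]=2 grow→box=[7,9)
i=8: min(r-i=1, Z[1]=1)=1; Z[8]=2 grow→box=[8,10)
i=9: min(r-i=1, Z[1]=1)=1; Z[9]=2 grow→box=[9,11)
i=10: min(r-i=1, Z[1]=1)=1; Z[10]=3 grow→box=[10,13)
i=11: min(r-i=2, Z[1]=1)=1; Z[11]=1
i=12: min(r-i=1, Z[2]=0)=0; Z[12]=0
i=13: i≥r, start 0; Z[13]=0
i=14: i≥r, start 0; Z[14]=2 grow→box=[14,16)
i=15: min(r-i=1, Z[1]=1)=1; Z[15]=4 grow→box=[15,19)
i=16: min(r-i=3, Z[1]=1)=1; Z[16]=1
i=17: min(r-i=2, Z[2]=0)=0; Z[17]=0
i=18: min(r-i=1, Z[3]=1)=1; Z[18]=4 grow→box=[18,22)
i=19: min(r-i=3, Z[1]=1)=1; Z[19]=1
i=20: min(r-i=2, Z[2]=0)=0; Z[20]=0
i=21: min(r-i=1, Z[3]=1)=1; Z[21]=3 grow→box=[21,24)
i=22: min(r-i=2, Z[1]=1)=1; Z[22]=1
i=23: min(r-i=1, Z[2]=0)=0; Z[23]=0

[24, 1, 0, 1, 0, 0, 0, 2, 2, 2, 3, 1, 0, 0, 2, 4, 1, 0, 4, 1, 0, 3, 1, 0]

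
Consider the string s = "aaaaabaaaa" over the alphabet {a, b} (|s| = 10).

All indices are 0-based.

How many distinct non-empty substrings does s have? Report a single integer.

35

sorted suffixes:
  #0 SA[0]=9  'a'
  #1 SA[1]=8  'aa'
  #2 SA[2]=7  'aaa'
  #3 SA[3]=6  'aaaa'
  #4 SA[4]=0  'aaaaabaaaa'
  #5 SA[5]=1  'aaaabaaaa'
  #6 SA[6]=2  'aaabaaaa'
  #7 SA[7]=3  'aabaaaa'
  #8 SA[8]=4  'abaaaa'
  #9 SA[9]=5  'baaaa'

SA = [9, 8, 7, 6, 0, 1, 2, 3, 4, 5]
i: (SA[i-1],SA[i]) lcp shared
  1: (9,8) 1 'a'
  2: (8,7) 2 'aa'
  3: (7,6) 3 'aaa'
  4: (6,0) 4 'aaaa'
  5: (0,1) 4 'aaaa'
  6: (1,2) 3 'aaa'
  7: (2,3) 2 'aa'
  8: (3,4) 1 'a'
  9: (4,5) 0 ''

n(n+1)/2 = 10·11/2 = 55
Σ LCP = 0 + 1 + 2 + 3 + 4 + 4 + 3 + 2 + 1 + 0 = 20
distinct = 55 − 20 = 35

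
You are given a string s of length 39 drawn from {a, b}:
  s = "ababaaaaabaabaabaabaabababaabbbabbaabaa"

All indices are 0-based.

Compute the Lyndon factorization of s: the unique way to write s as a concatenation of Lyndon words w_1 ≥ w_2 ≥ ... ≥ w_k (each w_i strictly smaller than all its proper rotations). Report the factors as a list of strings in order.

["ab", "ab", "aaaaabaabaabaabaabababaabbbabbaab", "a", "a"]

emit factor 1: 'ab' (i=0, period=2)
emit factor 2: 'ab' (i=2, period=2)
emit factor 3: 'aaaaabaabaabaabaabababaabbbabbaab' (i=4, period=33)
emit factor 4: 'a' (i=37, period=1)
emit factor 5: 'a' (i=38, period=1)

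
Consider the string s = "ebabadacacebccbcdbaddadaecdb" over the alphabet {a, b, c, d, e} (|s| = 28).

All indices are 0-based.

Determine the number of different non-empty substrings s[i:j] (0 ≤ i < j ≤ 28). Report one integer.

rank→(start, suffix):
  0 → (2, 'abadacacebccbcdbaddadaecdb')
  1 → (6, 'acacebccbcdbaddadaecdb')
  2 → (8, 'acebccbcdbaddadaecdb')
  3 → (4, 'adacacebccbcdbaddadaecdb')
  4 → (21, 'adaecdb')
  5 → (18, 'addadaecdb')
  6 → (23, 'aecdb')
  7 → (27, 'b')
  8 → (1, 'babadacacebccbcdbaddadaecdb')
  9 → (3, 'badacacebccbcdbaddadaecdb')
  10 → (17, 'baddadaecdb')
  11 → (11, 'bccbcdbaddadaecdb')
  12 → (14, 'bcdbaddadaecdb')
  13 → (7, 'cacebccbcdbaddadaecdb')
  14 → (13, 'cbcdbaddadaecdb')
  15 → (12, 'ccbcdbaddadaecdb')
  16 → (25, 'cdb')
  17 → (15, 'cdbaddadaecdb')
  18 → (9, 'cebccbcdbaddadaecdb')
  19 → (5, 'dacacebccbcdbaddadaecdb')
  20 → (20, 'dadaecdb')
  21 → (22, 'daecdb')
  22 → (26, 'db')
  23 → (16, 'dbaddadaecdb')
  24 → (19, 'ddadaecdb')
  25 → (0, 'ebabadacacebccbcdbaddadaecdb')
  26 → (10, 'ebccbcdbaddadaecdb')
  27 → (24, 'ecdb')

SA = [2, 6, 8, 4, 21, 18, 23, 27, 1, 3, 17, 11, 14, 7, 13, 12, 25, 15, 9, 5, 20, 22, 26, 16, 19, 0, 10, 24]
i: (SA[i-1],SA[i]) lcp shared
  1: (2,6) 1 'a'
  2: (6,8) 2 'ac'
  3: (8,4) 1 'a'
  4: (4,21) 3 'ada'
  5: (21,18) 2 'ad'
  6: (18,23) 1 'a'
  7: (23,27) 0 ''
  8: (27,1) 1 'b'
  9: (1,3) 2 'ba'
  10: (3,17) 3 'bad'
  11: (17,11) 1 'b'
  12: (11,14) 2 'bc'
  13: (14,7) 0 ''
  14: (7,13) 1 'c'
  15: (13,12) 1 'c'
  16: (12,25) 1 'c'
  17: (25,15) 3 'cdb'
  18: (15,9) 1 'c'
  19: (9,5) 0 ''
  20: (5,20) 2 'da'
  21: (20,22) 2 'da'
  22: (22,26) 1 'd'
  23: (26,16) 2 'db'
  24: (16,19) 1 'd'
  25: (19,0) 0 ''
  26: (0,10) 2 'eb'
  27: (10,24) 1 'e'

n(n+1)/2 = 28·29/2 = 406
Σ LCP = 0 + 1 + 2 + 1 + 3 + 2 + 1 + 0 + 1 + 2 + 3 + 1 + 2 + 0 + 1 + 1 + 1 + 3 + 1 + 0 + 2 + 2 + 1 + 2 + 1 + 0 + 2 + 1 = 37
distinct = 406 − 37 = 369

369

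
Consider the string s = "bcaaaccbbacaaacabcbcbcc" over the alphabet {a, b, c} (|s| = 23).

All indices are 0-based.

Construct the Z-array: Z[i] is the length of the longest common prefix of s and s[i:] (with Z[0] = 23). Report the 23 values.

[23, 0, 0, 0, 0, 0, 0, 1, 1, 0, 0, 0, 0, 0, 0, 0, 2, 0, 2, 0, 2, 0, 0]

Z[0]=23
i=1: outside box; Z[1]=0
i=2: outside box; Z[2]=0
i=3: outside box; Z[3]=0
i=4: outside box; Z[4]=0
i=5: outside box; Z[5]=0
i=6: outside box; Z[6]=0
i=7: outside box; Z[7]=1 grow→box=[7,8)
i=8: outside box; Z[8]=1 grow→box=[8,9)
i=9: outside box; Z[9]=0
i=10: outside box; Z[10]=0
i=11: outside box; Z[11]=0
i=12: outside box; Z[12]=0
i=13: outside box; Z[13]=0
i=14: outside box; Z[14]=0
i=15: outside box; Z[15]=0
i=16: outside box; Z[16]=2 grow→box=[16,18)
i=17: min(r-i=1, Z[1]=0)=0; Z[17]=0
i=18: outside box; Z[18]=2 grow→box=[18,20)
i=19: min(r-i=1, Z[1]=0)=0; Z[19]=0
i=20: outside box; Z[20]=2 grow→box=[20,22)
i=21: min(r-i=1, Z[1]=0)=0; Z[21]=0
i=22: outside box; Z[22]=0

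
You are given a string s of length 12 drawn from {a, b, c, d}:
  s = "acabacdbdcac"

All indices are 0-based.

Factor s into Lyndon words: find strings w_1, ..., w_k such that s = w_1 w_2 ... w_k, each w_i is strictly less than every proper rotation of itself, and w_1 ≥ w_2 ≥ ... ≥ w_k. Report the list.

["ac", "abacdbdcac"]

emit factor 1: 'ac' (i=0, period=2)
emit factor 2: 'abacdbdcac' (i=2, period=10)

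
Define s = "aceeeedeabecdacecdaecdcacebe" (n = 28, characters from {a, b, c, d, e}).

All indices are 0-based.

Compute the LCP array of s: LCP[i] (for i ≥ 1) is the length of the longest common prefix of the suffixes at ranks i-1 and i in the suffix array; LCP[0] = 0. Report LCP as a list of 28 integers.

[0, 1, 3, 3, 1, 0, 2, 0, 1, 3, 2, 1, 2, 2, 0, 2, 1, 1, 0, 1, 1, 1, 4, 3, 1, 1, 2, 3]

sorted suffixes:
  #0 SA[0]=8  'abecdacecdaecdcacebe'
  #1 SA[1]=23  'acebe'
  #2 SA[2]=13  'acecdaecdcacebe'
  #3 SA[3]=0  'aceeeedeabecdacecdaecdcacebe'
  #4 SA[4]=18  'aecdcacebe'
  #5 SA[5]=26  'be'
  #6 SA[6]=9  'becdacecdaecdcacebe'
  #7 SA[7]=22  'cacebe'
  #8 SA[8]=11  'cdacecdaecdcacebe'
  #9 SA[9]=16  'cdaecdcacebe'
  #10 SA[10]=20  'cdcacebe'
  #11 SA[11]=24  'cebe'
  #12 SA[12]=14  'cecdaecdcacebe'
  #13 SA[13]=1  'ceeeedeabecdacecdaecdcacebe'
  #14 SA[14]=12  'dacecdaecdcacebe'
  #15 SA[15]=17  'daecdcacebe'
  #16 SA[16]=21  'dcacebe'
  #17 SA[17]=6  'deabecdacecdaecdcacebe'
  #18 SA[18]=27  'e'
  #19 SA[19]=7  'eabecdacecdaecdcacebe'
  #20 SA[20]=25  'ebe'
  #21 SA[21]=10  'ecdacecdaecdcacebe'
  #22 SA[22]=15  'ecdaecdcacebe'
  #23 SA[23]=19  'ecdcacebe'
  #24 SA[24]=5  'edeabecdacecdaecdcacebe'
  #25 SA[25]=4  'eedeabecdacecdaecdcacebe'
  #26 SA[26]=3  'eeedeabecdacecdaecdcacebe'
  #27 SA[27]=2  'eeeedeabecdacecdaecdcacebe'

SA = [8, 23, 13, 0, 18, 26, 9, 22, 11, 16, 20, 24, 14, 1, 12, 17, 21, 6, 27, 7, 25, 10, 15, 19, 5, 4, 3, 2]
[i] adj suffixes → lcp
  [1] 8/23 → 1 ('a')
  [2] 23/13 → 3 ('ace')
  [3] 13/0 → 3 ('ace')
  [4] 0/18 → 1 ('a')
  [5] 18/26 → 0 ('')
  [6] 26/9 → 2 ('be')
  [7] 9/22 → 0 ('')
  [8] 22/11 → 1 ('c')
  [9] 11/16 → 3 ('cda')
  [10] 16/20 → 2 ('cd')
  [11] 20/24 → 1 ('c')
  [12] 24/14 → 2 ('ce')
  [13] 14/1 → 2 ('ce')
  [14] 1/12 → 0 ('')
  [15] 12/17 → 2 ('da')
  [16] 17/21 → 1 ('d')
  [17] 21/6 → 1 ('d')
  [18] 6/27 → 0 ('')
  [19] 27/7 → 1 ('e')
  [20] 7/25 → 1 ('e')
  [21] 25/10 → 1 ('e')
  [22] 10/15 → 4 ('ecda')
  [23] 15/19 → 3 ('ecd')
  [24] 19/5 → 1 ('e')
  [25] 5/4 → 1 ('e')
  [26] 4/3 → 2 ('ee')
  [27] 3/2 → 3 ('eee')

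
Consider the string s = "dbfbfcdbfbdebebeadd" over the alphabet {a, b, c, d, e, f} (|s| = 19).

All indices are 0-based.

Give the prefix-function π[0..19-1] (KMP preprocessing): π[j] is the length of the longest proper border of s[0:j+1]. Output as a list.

π[0] = 0
j=1 s[j]='b': π[1]=0 (border '')
j=2 s[j]='f': π[2]=0 (border '')
j=3 s[j]='b': π[3]=0 (border '')
j=4 s[j]='f': π[4]=0 (border '')
j=5 s[j]='c': π[5]=0 (border '')
j=6 s[j]='d': π[6]=1 (border 'd')
j=7 s[j]='b': π[7]=2 (border 'db')
j=8 s[j]='f': π[8]=3 (border 'dbf')
j=9 s[j]='b': π[9]=4 (border 'dbfb')
j=10 s[j]='d': k: 4→0; π[10]=1 (border 'd')
j=11 s[j]='e': k: 1→0; π[11]=0 (border '')
j=12 s[j]='b': π[12]=0 (border '')
j=13 s[j]='e': π[13]=0 (border '')
j=14 s[j]='b': π[14]=0 (border '')
j=15 s[j]='e': π[15]=0 (border '')
j=16 s[j]='a': π[16]=0 (border '')
j=17 s[j]='d': π[17]=1 (border 'd')
j=18 s[j]='d': k: 1→0; π[18]=1 (border 'd')

[0, 0, 0, 0, 0, 0, 1, 2, 3, 4, 1, 0, 0, 0, 0, 0, 0, 1, 1]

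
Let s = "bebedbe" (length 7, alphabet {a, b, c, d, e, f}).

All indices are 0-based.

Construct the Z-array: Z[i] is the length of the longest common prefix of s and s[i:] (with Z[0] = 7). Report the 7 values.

[7, 0, 2, 0, 0, 2, 0]

Z[0]=7
i=1: i≥r, start 0; Z[1]=0
i=2: i≥r, start 0; Z[2]=2 grow→box=[2,4)
i=3: min(r-i=1, Z[1]=0)=0; Z[3]=0
i=4: i≥r, start 0; Z[4]=0
i=5: i≥r, start 0; Z[5]=2 grow→box=[5,7)
i=6: min(r-i=1, Z[1]=0)=0; Z[6]=0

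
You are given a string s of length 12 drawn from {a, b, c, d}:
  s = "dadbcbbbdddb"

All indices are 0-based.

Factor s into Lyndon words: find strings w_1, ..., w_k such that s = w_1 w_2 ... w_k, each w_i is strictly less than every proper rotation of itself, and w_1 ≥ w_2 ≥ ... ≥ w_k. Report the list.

emit factor 1: 'd' (i=0, period=1)
emit factor 2: 'adbcbbbdddb' (i=1, period=11)

["d", "adbcbbbdddb"]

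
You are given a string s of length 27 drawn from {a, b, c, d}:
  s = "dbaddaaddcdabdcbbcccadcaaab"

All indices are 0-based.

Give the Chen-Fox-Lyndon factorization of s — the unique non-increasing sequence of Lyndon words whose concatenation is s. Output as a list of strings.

emit factor 1: 'd' (i=0, period=1)
emit factor 2: 'b' (i=1, period=1)
emit factor 3: 'add' (i=2, period=3)
emit factor 4: 'aaddcdabdcbbcccadc' (i=5, period=18)
emit factor 5: 'aaab' (i=23, period=4)

["d", "b", "add", "aaddcdabdcbbcccadc", "aaab"]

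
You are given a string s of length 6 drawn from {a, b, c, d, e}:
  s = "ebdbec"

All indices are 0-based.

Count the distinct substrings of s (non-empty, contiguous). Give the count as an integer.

19

rank | idx | suffix
   0 |   1 | bdbec
   1 |   3 | bec
   2 |   5 | c
   3 |   2 | dbec
   4 |   0 | ebdbec
   5 |   4 | ec

SA = [1, 3, 5, 2, 0, 4]
rank  pair      lcp
   1  s[1:],s[3:]  1  'b'
   2  s[3:],s[5:]  0  ''
   3  s[5:],s[2:]  0  ''
   4  s[2:],s[0:]  0  ''
   5  s[0:],s[4:]  1  'e'

n(n+1)/2 = 6·7/2 = 21
Σ LCP = 0 + 1 + 0 + 0 + 0 + 1 = 2
distinct = 21 − 2 = 19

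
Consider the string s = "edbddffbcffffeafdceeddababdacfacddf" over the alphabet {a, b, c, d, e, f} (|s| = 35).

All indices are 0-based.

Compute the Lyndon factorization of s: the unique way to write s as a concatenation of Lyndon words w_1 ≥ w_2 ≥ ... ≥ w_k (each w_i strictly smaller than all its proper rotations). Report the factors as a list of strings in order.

emit factor 1: 'e' (i=0, period=1)
emit factor 2: 'd' (i=1, period=1)
emit factor 3: 'bddff' (i=2, period=5)
emit factor 4: 'bcffffe' (i=7, period=7)
emit factor 5: 'afdceedd' (i=14, period=8)
emit factor 6: 'ababdacfacddf' (i=22, period=13)

["e", "d", "bddff", "bcffffe", "afdceedd", "ababdacfacddf"]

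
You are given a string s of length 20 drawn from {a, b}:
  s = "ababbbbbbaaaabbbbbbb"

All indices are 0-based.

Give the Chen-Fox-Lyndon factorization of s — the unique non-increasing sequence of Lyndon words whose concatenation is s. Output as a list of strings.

emit factor 1: 'ababbbbbb' (i=0, period=9)
emit factor 2: 'aaaabbbbbbb' (i=9, period=11)

["ababbbbbb", "aaaabbbbbbb"]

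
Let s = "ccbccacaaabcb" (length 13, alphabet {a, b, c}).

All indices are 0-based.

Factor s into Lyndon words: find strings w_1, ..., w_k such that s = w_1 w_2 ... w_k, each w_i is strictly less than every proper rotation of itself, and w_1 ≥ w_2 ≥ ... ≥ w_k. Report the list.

["c", "c", "bcc", "ac", "aaabcb"]

emit factor 1: 'c' (i=0, period=1)
emit factor 2: 'c' (i=1, period=1)
emit factor 3: 'bcc' (i=2, period=3)
emit factor 4: 'ac' (i=5, period=2)
emit factor 5: 'aaabcb' (i=7, period=6)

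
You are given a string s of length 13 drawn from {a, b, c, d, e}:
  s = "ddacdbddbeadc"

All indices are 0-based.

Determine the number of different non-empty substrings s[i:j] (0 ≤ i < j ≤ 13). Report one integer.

81

sorted suffixes:
  #0 SA[0]=2  'acdbddbeadc'
  #1 SA[1]=10  'adc'
  #2 SA[2]=5  'bddbeadc'
  #3 SA[3]=8  'beadc'
  #4 SA[4]=12  'c'
  #5 SA[5]=3  'cdbddbeadc'
  #6 SA[6]=1  'dacdbddbeadc'
  #7 SA[7]=4  'dbddbeadc'
  #8 SA[8]=7  'dbeadc'
  #9 SA[9]=11  'dc'
  #10 SA[10]=0  'ddacdbddbeadc'
  #11 SA[11]=6  'ddbeadc'
  #12 SA[12]=9  'eadc'

SA = [2, 10, 5, 8, 12, 3, 1, 4, 7, 11, 0, 6, 9]
i: (SA[i-1],SA[i]) lcp shared
  1: (2,10) 1 'a'
  2: (10,5) 0 ''
  3: (5,8) 1 'b'
  4: (8,12) 0 ''
  5: (12,3) 1 'c'
  6: (3,1) 0 ''
  7: (1,4) 1 'd'
  8: (4,7) 2 'db'
  9: (7,11) 1 'd'
  10: (11,0) 1 'd'
  11: (0,6) 2 'dd'
  12: (6,9) 0 ''

n(n+1)/2 = 13·14/2 = 91
Σ LCP = 0 + 1 + 0 + 1 + 0 + 1 + 0 + 1 + 2 + 1 + 1 + 2 + 0 = 10
distinct = 91 − 10 = 81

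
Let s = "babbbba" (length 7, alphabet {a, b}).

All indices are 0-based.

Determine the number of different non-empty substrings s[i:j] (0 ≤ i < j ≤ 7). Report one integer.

sorted suffixes:
  #0 SA[0]=6  'a'
  #1 SA[1]=1  'abbbba'
  #2 SA[2]=5  'ba'
  #3 SA[3]=0  'babbbba'
  #4 SA[4]=4  'bba'
  #5 SA[5]=3  'bbba'
  #6 SA[6]=2  'bbbba'

SA = [6, 1, 5, 0, 4, 3, 2]
rank  pair      lcp
   1  s[6:],s[1:]  1  'a'
   2  s[1:],s[5:]  0  ''
   3  s[5:],s[0:]  2  'ba'
   4  s[0:],s[4:]  1  'b'
   5  s[4:],s[3:]  2  'bb'
   6  s[3:],s[2:]  3  'bbb'

n(n+1)/2 = 7·8/2 = 28
Σ LCP = 0 + 1 + 0 + 2 + 1 + 2 + 3 = 9
distinct = 28 − 9 = 19

19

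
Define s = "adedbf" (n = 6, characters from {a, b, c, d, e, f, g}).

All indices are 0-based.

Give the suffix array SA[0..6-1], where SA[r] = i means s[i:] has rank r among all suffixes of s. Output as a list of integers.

[0, 4, 3, 1, 2, 5]

rank | idx | suffix
   0 |   0 | adedbf
   1 |   4 | bf
   2 |   3 | dbf
   3 |   1 | dedbf
   4 |   2 | edbf
   5 |   5 | f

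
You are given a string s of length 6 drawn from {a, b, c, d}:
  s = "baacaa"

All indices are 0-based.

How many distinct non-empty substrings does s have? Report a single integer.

rank→(start, suffix):
  0 → (5, 'a')
  1 → (4, 'aa')
  2 → (1, 'aacaa')
  3 → (2, 'acaa')
  4 → (0, 'baacaa')
  5 → (3, 'caa')

SA = [5, 4, 1, 2, 0, 3]
[i] adj suffixes → lcp
  [1] 5/4 → 1 ('a')
  [2] 4/1 → 2 ('aa')
  [3] 1/2 → 1 ('a')
  [4] 2/0 → 0 ('')
  [5] 0/3 → 0 ('')

n(n+1)/2 = 6·7/2 = 21
Σ LCP = 0 + 1 + 2 + 1 + 0 + 0 = 4
distinct = 21 − 4 = 17

17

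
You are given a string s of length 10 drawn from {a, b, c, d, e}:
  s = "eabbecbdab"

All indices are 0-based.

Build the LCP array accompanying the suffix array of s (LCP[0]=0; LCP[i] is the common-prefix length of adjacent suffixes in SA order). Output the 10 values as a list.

[0, 2, 0, 1, 1, 1, 0, 0, 0, 1]

rank | idx | suffix
   0 |   8 | ab
   1 |   1 | abbecbdab
   2 |   9 | b
   3 |   2 | bbecbdab
   4 |   6 | bdab
   5 |   3 | becbdab
   6 |   5 | cbdab
   7 |   7 | dab
   8 |   0 | eabbecbdab
   9 |   4 | ecbdab

SA = [8, 1, 9, 2, 6, 3, 5, 7, 0, 4]
[i] adj suffixes → lcp
  [1] 8/1 → 2 ('ab')
  [2] 1/9 → 0 ('')
  [3] 9/2 → 1 ('b')
  [4] 2/6 → 1 ('b')
  [5] 6/3 → 1 ('b')
  [6] 3/5 → 0 ('')
  [7] 5/7 → 0 ('')
  [8] 7/0 → 0 ('')
  [9] 0/4 → 1 ('e')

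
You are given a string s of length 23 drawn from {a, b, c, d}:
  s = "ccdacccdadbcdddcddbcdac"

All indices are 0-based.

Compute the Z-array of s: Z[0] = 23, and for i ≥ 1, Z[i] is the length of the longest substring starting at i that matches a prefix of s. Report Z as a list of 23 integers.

Z[0]=23
i=1: i≥r, start 0; Z[1]=1 grow→box=[1,2)
i=2: i≥r, start 0; Z[2]=0
i=3: i≥r, start 0; Z[3]=0
i=4: i≥r, start 0; Z[4]=2 grow→box=[4,6)
i=5: min(r-i=1, Z[1]=1)=1; Z[5]=4 grow→box=[5,9)
i=6: min(r-i=3, Z[1]=1)=1; Z[6]=1
i=7: min(r-i=2, Z[2]=0)=0; Z[7]=0
i=8: min(r-i=1, Z[3]=0)=0; Z[8]=0
i=9: i≥r, start 0; Z[9]=0
i=10: i≥r, start 0; Z[10]=0
i=11: i≥r, start 0; Z[11]=1 grow→box=[11,12)
i=12: i≥r, start 0; Z[12]=0
i=13: i≥r, start 0; Z[13]=0
i=14: i≥r, start 0; Z[14]=0
i=15: i≥r, start 0; Z[15]=1 grow→box=[15,16)
i=16: i≥r, start 0; Z[16]=0
i=17: i≥r, start 0; Z[17]=0
i=18: i≥r, start 0; Z[18]=0
i=19: i≥r, start 0; Z[19]=1 grow→box=[19,20)
i=20: i≥r, start 0; Z[20]=0
i=21: i≥r, start 0; Z[21]=0
i=22: i≥r, start 0; Z[22]=1 grow→box=[22,23)

[23, 1, 0, 0, 2, 4, 1, 0, 0, 0, 0, 1, 0, 0, 0, 1, 0, 0, 0, 1, 0, 0, 1]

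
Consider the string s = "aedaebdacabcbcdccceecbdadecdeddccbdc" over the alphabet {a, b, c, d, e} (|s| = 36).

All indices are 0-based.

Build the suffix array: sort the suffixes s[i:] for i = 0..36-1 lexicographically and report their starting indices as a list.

rank→(start, suffix):
  0 → (9, 'abcbcdccceecbdadecdeddccbdc')
  1 → (7, 'acabcbcdccceecbdadecdeddccbdc')
  2 → (23, 'adecdeddccbdc')
  3 → (3, 'aebdacabcbcdccceecbdadecdeddccbdc')
  4 → (0, 'aedaebdacabcbcdccceecbdadecdeddccbdc')
  5 → (10, 'bcbcdccceecbdadecdeddccbdc')
  6 → (12, 'bcdccceecbdadecdeddccbdc')
  7 → (5, 'bdacabcbcdccceecbdadecdeddccbdc')
  8 → (21, 'bdadecdeddccbdc')
  9 → (33, 'bdc')
  10 → (35, 'c')
  11 → (8, 'cabcbcdccceecbdadecdeddccbdc')
  12 → (11, 'cbcdccceecbdadecdeddccbdc')
  13 → (20, 'cbdadecdeddccbdc')
  14 → (32, 'cbdc')
  15 → (31, 'ccbdc')
  16 → (15, 'ccceecbdadecdeddccbdc')
  17 → (16, 'cceecbdadecdeddccbdc')
  18 → (13, 'cdccceecbdadecdeddccbdc')
  19 → (26, 'cdeddccbdc')
  20 → (17, 'ceecbdadecdeddccbdc')
  21 → (6, 'dacabcbcdccceecbdadecdeddccbdc')
  22 → (22, 'dadecdeddccbdc')
  23 → (2, 'daebdacabcbcdccceecbdadecdeddccbdc')
  24 → (34, 'dc')
  25 → (30, 'dccbdc')
  26 → (14, 'dccceecbdadecdeddccbdc')
  27 → (29, 'ddccbdc')
  28 → (24, 'decdeddccbdc')
  29 → (27, 'deddccbdc')
  30 → (4, 'ebdacabcbcdccceecbdadecdeddccbdc')
  31 → (19, 'ecbdadecdeddccbdc')
  32 → (25, 'ecdeddccbdc')
  33 → (1, 'edaebdacabcbcdccceecbdadecdeddccbdc')
  34 → (28, 'eddccbdc')
  35 → (18, 'eecbdadecdeddccbdc')

[9, 7, 23, 3, 0, 10, 12, 5, 21, 33, 35, 8, 11, 20, 32, 31, 15, 16, 13, 26, 17, 6, 22, 2, 34, 30, 14, 29, 24, 27, 4, 19, 25, 1, 28, 18]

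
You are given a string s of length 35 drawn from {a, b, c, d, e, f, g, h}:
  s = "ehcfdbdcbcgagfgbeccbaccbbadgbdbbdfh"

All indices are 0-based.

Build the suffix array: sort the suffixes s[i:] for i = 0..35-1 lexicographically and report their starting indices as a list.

[20, 25, 11, 19, 24, 23, 30, 8, 28, 5, 31, 15, 18, 22, 7, 17, 21, 2, 9, 29, 4, 6, 32, 26, 16, 0, 3, 13, 33, 10, 27, 14, 12, 34, 1]

sorted suffixes:
  #0 SA[0]=20  'accbbadgbdbbdfh'
  #1 SA[1]=25  'adgbdbbdfh'
  #2 SA[2]=11  'agfgbeccbaccbbadgbdbbdfh'
  #3 SA[3]=19  'baccbbadgbdbbdfh'
  #4 SA[4]=24  'badgbdbbdfh'
  #5 SA[5]=23  'bbadgbdbbdfh'
  #6 SA[6]=30  'bbdfh'
  #7 SA[7]=8  'bcgagfgbeccbaccbbadgbdbbdfh'
  #8 SA[8]=28  'bdbbdfh'
  #9 SA[9]=5  'bdcbcgagfgbeccbaccbbadgbdbbdfh'
  #10 SA[10]=31  'bdfh'
  #11 SA[11]=15  'beccbaccbbadgbdbbdfh'
  #12 SA[12]=18  'cbaccbbadgbdbbdfh'
  #13 SA[13]=22  'cbbadgbdbbdfh'
  #14 SA[14]=7  'cbcgagfgbeccbaccbbadgbdbbdfh'
  #15 SA[15]=17  'ccbaccbbadgbdbbdfh'
  #16 SA[16]=21  'ccbbadgbdbbdfh'
  #17 SA[17]=2  'cfdbdcbcgagfgbeccbaccbbadgbdbbdfh'
  #18 SA[18]=9  'cgagfgbeccbaccbbadgbdbbdfh'
  #19 SA[19]=29  'dbbdfh'
  #20 SA[20]=4  'dbdcbcgagfgbeccbaccbbadgbdbbdfh'
  #21 SA[21]=6  'dcbcgagfgbeccbaccbbadgbdbbdfh'
  #22 SA[22]=32  'dfh'
  #23 SA[23]=26  'dgbdbbdfh'
  #24 SA[24]=16  'eccbaccbbadgbdbbdfh'
  #25 SA[25]=0  'ehcfdbdcbcgagfgbeccbaccbbadgbdbbdfh'
  #26 SA[26]=3  'fdbdcbcgagfgbeccbaccbbadgbdbbdfh'
  #27 SA[27]=13  'fgbeccbaccbbadgbdbbdfh'
  #28 SA[28]=33  'fh'
  #29 SA[29]=10  'gagfgbeccbaccbbadgbdbbdfh'
  #30 SA[30]=27  'gbdbbdfh'
  #31 SA[31]=14  'gbeccbaccbbadgbdbbdfh'
  #32 SA[32]=12  'gfgbeccbaccbbadgbdbbdfh'
  #33 SA[33]=34  'h'
  #34 SA[34]=1  'hcfdbdcbcgagfgbeccbaccbbadgbdbbdfh'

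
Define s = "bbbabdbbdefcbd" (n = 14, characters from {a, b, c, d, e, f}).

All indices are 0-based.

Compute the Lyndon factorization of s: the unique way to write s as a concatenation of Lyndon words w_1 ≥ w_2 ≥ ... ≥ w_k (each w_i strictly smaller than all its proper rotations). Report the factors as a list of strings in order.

["b", "b", "b", "abdbbdefcbd"]

emit factor 1: 'b' (i=0, period=1)
emit factor 2: 'b' (i=1, period=1)
emit factor 3: 'b' (i=2, period=1)
emit factor 4: 'abdbbdefcbd' (i=3, period=11)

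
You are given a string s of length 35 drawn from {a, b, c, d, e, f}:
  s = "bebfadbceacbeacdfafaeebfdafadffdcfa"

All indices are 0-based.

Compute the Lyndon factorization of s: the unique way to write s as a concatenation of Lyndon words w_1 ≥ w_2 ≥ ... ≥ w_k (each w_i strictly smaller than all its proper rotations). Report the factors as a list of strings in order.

emit factor 1: 'bebf' (i=0, period=4)
emit factor 2: 'adbce' (i=4, period=5)
emit factor 3: 'acbeacdfafaeebfdafadffdcf' (i=9, period=25)
emit factor 4: 'a' (i=34, period=1)

["bebf", "adbce", "acbeacdfafaeebfdafadffdcf", "a"]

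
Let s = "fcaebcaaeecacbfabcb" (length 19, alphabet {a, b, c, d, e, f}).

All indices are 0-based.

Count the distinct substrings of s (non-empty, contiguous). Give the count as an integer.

rank | idx | suffix
   0 |   6 | aaeecacbfabcb
   1 |  15 | abcb
   2 |  11 | acbfabcb
   3 |   2 | aebcaaeecacbfabcb
   4 |   7 | aeecacbfabcb
   5 |  18 | b
   6 |   4 | bcaaeecacbfabcb
   7 |  16 | bcb
   8 |  13 | bfabcb
   9 |   5 | caaeecacbfabcb
  10 |  10 | cacbfabcb
  11 |   1 | caebcaaeecacbfabcb
  12 |  17 | cb
  13 |  12 | cbfabcb
  14 |   3 | ebcaaeecacbfabcb
  15 |   9 | ecacbfabcb
  16 |   8 | eecacbfabcb
  17 |  14 | fabcb
  18 |   0 | fcaebcaaeecacbfabcb

SA = [6, 15, 11, 2, 7, 18, 4, 16, 13, 5, 10, 1, 17, 12, 3, 9, 8, 14, 0]
[i] adj suffixes → lcp
  [1] 6/15 → 1 ('a')
  [2] 15/11 → 1 ('a')
  [3] 11/2 → 1 ('a')
  [4] 2/7 → 2 ('ae')
  [5] 7/18 → 0 ('')
  [6] 18/4 → 1 ('b')
  [7] 4/16 → 2 ('bc')
  [8] 16/13 → 1 ('b')
  [9] 13/5 → 0 ('')
  [10] 5/10 → 2 ('ca')
  [11] 10/1 → 2 ('ca')
  [12] 1/17 → 1 ('c')
  [13] 17/12 → 2 ('cb')
  [14] 12/3 → 0 ('')
  [15] 3/9 → 1 ('e')
  [16] 9/8 → 1 ('e')
  [17] 8/14 → 0 ('')
  [18] 14/0 → 1 ('f')

n(n+1)/2 = 19·20/2 = 190
Σ LCP = 0 + 1 + 1 + 1 + 2 + 0 + 1 + 2 + 1 + 0 + 2 + 2 + 1 + 2 + 0 + 1 + 1 + 0 + 1 = 19
distinct = 190 − 19 = 171

171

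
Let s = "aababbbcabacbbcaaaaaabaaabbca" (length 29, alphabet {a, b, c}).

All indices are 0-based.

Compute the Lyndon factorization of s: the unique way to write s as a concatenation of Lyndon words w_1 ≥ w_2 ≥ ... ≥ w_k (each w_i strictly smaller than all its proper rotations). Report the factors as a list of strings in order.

["aababbbcabacbbc", "aaaaaabaaabbc", "a"]

emit factor 1: 'aababbbcabacbbc' (i=0, period=15)
emit factor 2: 'aaaaaabaaabbc' (i=15, period=13)
emit factor 3: 'a' (i=28, period=1)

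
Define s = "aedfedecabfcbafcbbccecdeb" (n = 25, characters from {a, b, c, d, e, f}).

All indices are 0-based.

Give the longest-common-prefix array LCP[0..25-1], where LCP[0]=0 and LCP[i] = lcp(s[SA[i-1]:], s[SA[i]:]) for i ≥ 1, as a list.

[0, 1, 1, 0, 1, 1, 1, 1, 0, 1, 2, 1, 1, 1, 0, 2, 1, 0, 1, 2, 1, 2, 0, 3, 1]

sorted suffixes:
  #0 SA[0]=8  'abfcbafcbbccecdeb'
  #1 SA[1]=0  'aedfedecabfcbafcbbccecdeb'
  #2 SA[2]=13  'afcbbccecdeb'
  #3 SA[3]=24  'b'
  #4 SA[4]=12  'bafcbbccecdeb'
  #5 SA[5]=16  'bbccecdeb'
  #6 SA[6]=17  'bccecdeb'
  #7 SA[7]=9  'bfcbafcbbccecdeb'
  #8 SA[8]=7  'cabfcbafcbbccecdeb'
  #9 SA[9]=11  'cbafcbbccecdeb'
  #10 SA[10]=15  'cbbccecdeb'
  #11 SA[11]=18  'ccecdeb'
  #12 SA[12]=21  'cdeb'
  #13 SA[13]=19  'cecdeb'
  #14 SA[14]=22  'deb'
  #15 SA[15]=5  'decabfcbafcbbccecdeb'
  #16 SA[16]=2  'dfedecabfcbafcbbccecdeb'
  #17 SA[17]=23  'eb'
  #18 SA[18]=6  'ecabfcbafcbbccecdeb'
  #19 SA[19]=20  'ecdeb'
  #20 SA[20]=4  'edecabfcbafcbbccecdeb'
  #21 SA[21]=1  'edfedecabfcbafcbbccecdeb'
  #22 SA[22]=10  'fcbafcbbccecdeb'
  #23 SA[23]=14  'fcbbccecdeb'
  #24 SA[24]=3  'fedecabfcbafcbbccecdeb'

SA = [8, 0, 13, 24, 12, 16, 17, 9, 7, 11, 15, 18, 21, 19, 22, 5, 2, 23, 6, 20, 4, 1, 10, 14, 3]
i: (SA[i-1],SA[i]) lcp shared
  1: (8,0) 1 'a'
  2: (0,13) 1 'a'
  3: (13,24) 0 ''
  4: (24,12) 1 'b'
  5: (12,16) 1 'b'
  6: (16,17) 1 'b'
  7: (17,9) 1 'b'
  8: (9,7) 0 ''
  9: (7,11) 1 'c'
  10: (11,15) 2 'cb'
  11: (15,18) 1 'c'
  12: (18,21) 1 'c'
  13: (21,19) 1 'c'
  14: (19,22) 0 ''
  15: (22,5) 2 'de'
  16: (5,2) 1 'd'
  17: (2,23) 0 ''
  18: (23,6) 1 'e'
  19: (6,20) 2 'ec'
  20: (20,4) 1 'e'
  21: (4,1) 2 'ed'
  22: (1,10) 0 ''
  23: (10,14) 3 'fcb'
  24: (14,3) 1 'f'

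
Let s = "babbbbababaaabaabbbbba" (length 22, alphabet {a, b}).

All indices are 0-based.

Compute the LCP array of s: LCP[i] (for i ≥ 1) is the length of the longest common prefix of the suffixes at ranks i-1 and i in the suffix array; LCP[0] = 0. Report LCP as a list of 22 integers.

sorted suffixes:
  #0 SA[0]=21  'a'
  #1 SA[1]=10  'aaabaabbbbba'
  #2 SA[2]=11  'aabaabbbbba'
  #3 SA[3]=14  'aabbbbba'
  #4 SA[4]=8  'abaaabaabbbbba'
  #5 SA[5]=12  'abaabbbbba'
  #6 SA[6]=6  'ababaaabaabbbbba'
  #7 SA[7]=1  'abbbbababaaabaabbbbba'
  #8 SA[8]=15  'abbbbba'
  #9 SA[9]=20  'ba'
  #10 SA[10]=9  'baaabaabbbbba'
  #11 SA[11]=13  'baabbbbba'
  #12 SA[12]=7  'babaaabaabbbbba'
  #13 SA[13]=5  'bababaaabaabbbbba'
  #14 SA[14]=0  'babbbbababaaabaabbbbba'
  #15 SA[15]=19  'bba'
  #16 SA[16]=4  'bbababaaabaabbbbba'
  #17 SA[17]=18  'bbba'
  #18 SA[18]=3  'bbbababaaabaabbbbba'
  #19 SA[19]=17  'bbbba'
  #20 SA[20]=2  'bbbbababaaabaabbbbba'
  #21 SA[21]=16  'bbbbba'

SA = [21, 10, 11, 14, 8, 12, 6, 1, 15, 20, 9, 13, 7, 5, 0, 19, 4, 18, 3, 17, 2, 16]
i: (SA[i-1],SA[i]) lcp shared
  1: (21,10) 1 'a'
  2: (10,11) 2 'aa'
  3: (11,14) 3 'aab'
  4: (14,8) 1 'a'
  5: (8,12) 4 'abaa'
  6: (12,6) 3 'aba'
  7: (6,1) 2 'ab'
  8: (1,15) 5 'abbbb'
  9: (15,20) 0 ''
  10: (20,9) 2 'ba'
  11: (9,13) 3 'baa'
  12: (13,7) 2 'ba'
  13: (7,5) 4 'baba'
  14: (5,0) 3 'bab'
  15: (0,19) 1 'b'
  16: (19,4) 3 'bba'
  17: (4,18) 2 'bb'
  18: (18,3) 4 'bbba'
  19: (3,17) 3 'bbb'
  20: (17,2) 5 'bbbba'
  21: (2,16) 4 'bbbb'

[0, 1, 2, 3, 1, 4, 3, 2, 5, 0, 2, 3, 2, 4, 3, 1, 3, 2, 4, 3, 5, 4]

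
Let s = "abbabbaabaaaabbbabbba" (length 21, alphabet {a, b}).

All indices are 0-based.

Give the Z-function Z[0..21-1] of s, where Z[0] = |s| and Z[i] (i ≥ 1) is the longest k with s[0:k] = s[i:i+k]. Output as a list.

Z[0]=21
i=1: fresh scan; Z[1]=0
i=2: fresh scan; Z[2]=0
i=3: fresh scan; Z[3]=4 grow→box=[3,7)
i=4: min(r-i=3, Z[1]=0)=0; Z[4]=0
i=5: min(r-i=2, Z[2]=0)=0; Z[5]=0
i=6: min(r-i=1, Z[3]=4)=1; Z[6]=1
i=7: fresh scan; Z[7]=2 grow→box=[7,9)
i=8: min(r-i=1, Z[1]=0)=0; Z[8]=0
i=9: fresh scan; Z[9]=1 grow→box=[9,10)
i=10: fresh scan; Z[10]=1 grow→box=[10,11)
i=11: fresh scan; Z[11]=1 grow→box=[11,12)
i=12: fresh scan; Z[12]=3 grow→box=[12,15)
i=13: min(r-i=2, Z[1]=0)=0; Z[13]=0
i=14: min(r-i=1, Z[2]=0)=0; Z[14]=0
i=15: fresh scan; Z[15]=0
i=16: fresh scan; Z[16]=3 grow→box=[16,19)
i=17: min(r-i=2, Z[1]=0)=0; Z[17]=0
i=18: min(r-i=1, Z[2]=0)=0; Z[18]=0
i=19: fresh scan; Z[19]=0
i=20: fresh scan; Z[20]=1 grow→box=[20,21)

[21, 0, 0, 4, 0, 0, 1, 2, 0, 1, 1, 1, 3, 0, 0, 0, 3, 0, 0, 0, 1]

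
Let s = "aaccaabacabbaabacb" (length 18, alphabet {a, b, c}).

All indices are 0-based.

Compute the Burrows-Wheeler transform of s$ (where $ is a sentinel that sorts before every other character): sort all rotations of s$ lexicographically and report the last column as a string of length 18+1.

bcb$aacbbacbaaacaaa

rank  rotation             last
    0  $aaccaabacabbaabacb  b
    1  aabacabbaabacb$aacc  c
    2  aabacb$aaccaabacabb  b
    3  aaccaabacabbaabacb$  $
    4  abacabbaabacb$aacca  a
    5  abacb$aaccaabacabba  a
    6  abbaabacb$aaccaabac  c
    7  acabbaabacb$aaccaab  b
    8  acb$aaccaabacabbaab  b
    9  accaabacabbaabacb$a  a
   10  b$aaccaabacabbaabac  c
   11  baabacb$aaccaabacab  b
   12  bacabbaabacb$aaccaa  a
   13  bacb$aaccaabacabbaa  a
   14  bbaabacb$aaccaabaca  a
   15  caabacabbaabacb$aac  c
   16  cabbaabacb$aaccaaba  a
   17  cb$aaccaabacabbaaba  a
   18  ccaabacabbaabacb$aa  a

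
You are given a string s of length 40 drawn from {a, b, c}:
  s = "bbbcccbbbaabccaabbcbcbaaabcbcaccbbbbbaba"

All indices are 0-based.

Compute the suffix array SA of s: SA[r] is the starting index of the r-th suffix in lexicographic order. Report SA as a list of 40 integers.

[39, 22, 14, 23, 9, 37, 15, 24, 10, 29, 38, 21, 8, 36, 7, 35, 6, 34, 33, 32, 0, 16, 1, 27, 19, 25, 17, 11, 2, 13, 28, 20, 5, 31, 26, 18, 12, 4, 30, 3]

rank→(start, suffix):
  0 → (39, 'a')
  1 → (22, 'aaabcbcaccbbbbbaba')
  2 → (14, 'aabbcbcbaaabcbcaccbbbbbaba')
  3 → (23, 'aabcbcaccbbbbbaba')
  4 → (9, 'aabccaabbcbcbaaabcbcaccbbbbbaba')
  5 → (37, 'aba')
  6 → (15, 'abbcbcbaaabcbcaccbbbbbaba')
  7 → (24, 'abcbcaccbbbbbaba')
  8 → (10, 'abccaabbcbcbaaabcbcaccbbbbbaba')
  9 → (29, 'accbbbbbaba')
  10 → (38, 'ba')
  11 → (21, 'baaabcbcaccbbbbbaba')
  12 → (8, 'baabccaabbcbcbaaabcbcaccbbbbbaba')
  13 → (36, 'baba')
  14 → (7, 'bbaabccaabbcbcbaaabcbcaccbbbbbaba')
  15 → (35, 'bbaba')
  16 → (6, 'bbbaabccaabbcbcbaaabcbcaccbbbbbaba')
  17 → (34, 'bbbaba')
  18 → (33, 'bbbbaba')
  19 → (32, 'bbbbbaba')
  20 → (0, 'bbbcccbbbaabccaabbcbcbaaabcbcaccbbbbbaba')
  21 → (16, 'bbcbcbaaabcbcaccbbbbbaba')
  22 → (1, 'bbcccbbbaabccaabbcbcbaaabcbcaccbbbbbaba')
  23 → (27, 'bcaccbbbbbaba')
  24 → (19, 'bcbaaabcbcaccbbbbbaba')
  25 → (25, 'bcbcaccbbbbbaba')
  26 → (17, 'bcbcbaaabcbcaccbbbbbaba')
  27 → (11, 'bccaabbcbcbaaabcbcaccbbbbbaba')
  28 → (2, 'bcccbbbaabccaabbcbcbaaabcbcaccbbbbbaba')
  29 → (13, 'caabbcbcbaaabcbcaccbbbbbaba')
  30 → (28, 'caccbbbbbaba')
  31 → (20, 'cbaaabcbcaccbbbbbaba')
  32 → (5, 'cbbbaabccaabbcbcbaaabcbcaccbbbbbaba')
  33 → (31, 'cbbbbbaba')
  34 → (26, 'cbcaccbbbbbaba')
  35 → (18, 'cbcbaaabcbcaccbbbbbaba')
  36 → (12, 'ccaabbcbcbaaabcbcaccbbbbbaba')
  37 → (4, 'ccbbbaabccaabbcbcbaaabcbcaccbbbbbaba')
  38 → (30, 'ccbbbbbaba')
  39 → (3, 'cccbbbaabccaabbcbcbaaabcbcaccbbbbbaba')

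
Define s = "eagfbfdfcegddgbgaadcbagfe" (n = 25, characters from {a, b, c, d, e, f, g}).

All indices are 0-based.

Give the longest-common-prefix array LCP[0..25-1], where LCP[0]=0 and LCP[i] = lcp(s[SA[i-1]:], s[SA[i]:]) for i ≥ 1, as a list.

rank→(start, suffix):
  0 → (16, 'aadcbagfe')
  1 → (17, 'adcbagfe')
  2 → (1, 'agfbfdfcegddgbgaadcbagfe')
  3 → (21, 'agfe')
  4 → (20, 'bagfe')
  5 → (4, 'bfdfcegddgbgaadcbagfe')
  6 → (14, 'bgaadcbagfe')
  7 → (19, 'cbagfe')
  8 → (8, 'cegddgbgaadcbagfe')
  9 → (18, 'dcbagfe')
  10 → (11, 'ddgbgaadcbagfe')
  11 → (6, 'dfcegddgbgaadcbagfe')
  12 → (12, 'dgbgaadcbagfe')
  13 → (24, 'e')
  14 → (0, 'eagfbfdfcegddgbgaadcbagfe')
  15 → (9, 'egddgbgaadcbagfe')
  16 → (3, 'fbfdfcegddgbgaadcbagfe')
  17 → (7, 'fcegddgbgaadcbagfe')
  18 → (5, 'fdfcegddgbgaadcbagfe')
  19 → (23, 'fe')
  20 → (15, 'gaadcbagfe')
  21 → (13, 'gbgaadcbagfe')
  22 → (10, 'gddgbgaadcbagfe')
  23 → (2, 'gfbfdfcegddgbgaadcbagfe')
  24 → (22, 'gfe')

SA = [16, 17, 1, 21, 20, 4, 14, 19, 8, 18, 11, 6, 12, 24, 0, 9, 3, 7, 5, 23, 15, 13, 10, 2, 22]
rank  pair      lcp
   1  s[16:],s[17:]  1  'a'
   2  s[17:],s[1:]  1  'a'
   3  s[1:],s[21:]  3  'agf'
   4  s[21:],s[20:]  0  ''
   5  s[20:],s[4:]  1  'b'
   6  s[4:],s[14:]  1  'b'
   7  s[14:],s[19:]  0  ''
   8  s[19:],s[8:]  1  'c'
   9  s[8:],s[18:]  0  ''
  10  s[18:],s[11:]  1  'd'
  11  s[11:],s[6:]  1  'd'
  12  s[6:],s[12:]  1  'd'
  13  s[12:],s[24:]  0  ''
  14  s[24:],s[0:]  1  'e'
  15  s[0:],s[9:]  1  'e'
  16  s[9:],s[3:]  0  ''
  17  s[3:],s[7:]  1  'f'
  18  s[7:],s[5:]  1  'f'
  19  s[5:],s[23:]  1  'f'
  20  s[23:],s[15:]  0  ''
  21  s[15:],s[13:]  1  'g'
  22  s[13:],s[10:]  1  'g'
  23  s[10:],s[2:]  1  'g'
  24  s[2:],s[22:]  2  'gf'

[0, 1, 1, 3, 0, 1, 1, 0, 1, 0, 1, 1, 1, 0, 1, 1, 0, 1, 1, 1, 0, 1, 1, 1, 2]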